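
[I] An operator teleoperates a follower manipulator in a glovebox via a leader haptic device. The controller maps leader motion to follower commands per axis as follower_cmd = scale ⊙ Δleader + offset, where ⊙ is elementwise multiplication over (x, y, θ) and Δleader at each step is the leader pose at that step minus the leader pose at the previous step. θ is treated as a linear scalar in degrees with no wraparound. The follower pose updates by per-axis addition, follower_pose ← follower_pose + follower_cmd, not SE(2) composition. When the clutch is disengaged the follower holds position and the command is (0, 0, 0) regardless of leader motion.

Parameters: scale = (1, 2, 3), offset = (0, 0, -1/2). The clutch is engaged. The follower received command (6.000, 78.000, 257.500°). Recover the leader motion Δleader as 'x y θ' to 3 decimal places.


6.000 39.000 86.000

axis x: (6.000 − 0) / (1) = 6.000
axis y: (78.000 − 0) / (2) = 39.000
axis θ: (257.500 − -1/2) / (3) = 86.000


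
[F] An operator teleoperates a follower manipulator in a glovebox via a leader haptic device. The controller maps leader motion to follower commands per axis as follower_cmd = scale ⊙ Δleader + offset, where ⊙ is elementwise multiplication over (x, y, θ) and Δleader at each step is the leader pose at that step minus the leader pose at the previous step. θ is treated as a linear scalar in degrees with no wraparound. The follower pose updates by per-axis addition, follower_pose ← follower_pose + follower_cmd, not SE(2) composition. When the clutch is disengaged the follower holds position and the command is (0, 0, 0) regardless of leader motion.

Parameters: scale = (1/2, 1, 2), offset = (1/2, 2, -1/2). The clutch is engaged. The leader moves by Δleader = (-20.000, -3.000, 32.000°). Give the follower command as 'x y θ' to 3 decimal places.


axis x: 1/2·-20.000 + 1/2 = -9.500
axis y: 1·-3.000 + 2 = -1.000
axis θ: 2·32.000 + -1/2 = 63.500

-9.500 -1.000 63.500


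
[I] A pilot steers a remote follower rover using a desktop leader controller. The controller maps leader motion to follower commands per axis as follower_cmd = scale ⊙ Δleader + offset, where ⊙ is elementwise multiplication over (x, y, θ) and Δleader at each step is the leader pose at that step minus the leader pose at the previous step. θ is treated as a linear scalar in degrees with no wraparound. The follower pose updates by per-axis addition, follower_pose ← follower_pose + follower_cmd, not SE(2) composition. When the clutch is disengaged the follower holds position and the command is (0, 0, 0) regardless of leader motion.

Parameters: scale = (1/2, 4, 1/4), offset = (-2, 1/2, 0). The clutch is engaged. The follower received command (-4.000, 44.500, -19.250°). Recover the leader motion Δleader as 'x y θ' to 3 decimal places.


axis x: (-4.000 − -2) / (1/2) = -4.000
axis y: (44.500 − 1/2) / (4) = 11.000
axis θ: (-19.250 − 0) / (1/4) = -77.000

-4.000 11.000 -77.000


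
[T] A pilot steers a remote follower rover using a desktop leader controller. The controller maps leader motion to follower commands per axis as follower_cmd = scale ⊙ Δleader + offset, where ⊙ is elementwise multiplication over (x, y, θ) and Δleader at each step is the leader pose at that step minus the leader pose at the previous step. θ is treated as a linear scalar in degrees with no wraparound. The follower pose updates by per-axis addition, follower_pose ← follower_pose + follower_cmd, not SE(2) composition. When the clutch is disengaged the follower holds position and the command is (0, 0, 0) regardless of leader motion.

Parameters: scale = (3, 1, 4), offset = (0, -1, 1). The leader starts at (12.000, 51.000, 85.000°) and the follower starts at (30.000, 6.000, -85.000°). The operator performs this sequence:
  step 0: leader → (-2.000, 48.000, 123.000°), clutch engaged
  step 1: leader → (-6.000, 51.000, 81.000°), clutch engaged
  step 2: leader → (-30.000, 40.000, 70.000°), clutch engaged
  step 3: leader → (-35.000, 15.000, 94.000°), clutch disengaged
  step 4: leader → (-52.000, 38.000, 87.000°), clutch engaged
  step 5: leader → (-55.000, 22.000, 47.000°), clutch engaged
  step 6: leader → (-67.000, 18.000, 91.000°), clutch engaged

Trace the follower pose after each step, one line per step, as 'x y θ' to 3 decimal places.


-12.000 2.000 68.000
-24.000 4.000 -99.000
-96.000 -8.000 -142.000
-96.000 -8.000 -142.000
-147.000 14.000 -169.000
-156.000 -3.000 -328.000
-192.000 -8.000 -151.000

step 0: Δleader=(-14.000, -3.000, 38.000°), engaged; cmd=(-42.000, -4.000, 153.000°) → follower=(-12.000, 2.000, 68.000°)
step 1: Δleader=(-4.000, 3.000, -42.000°), engaged; cmd=(-12.000, 2.000, -167.000°) → follower=(-24.000, 4.000, -99.000°)
step 2: Δleader=(-24.000, -11.000, -11.000°), engaged; cmd=(-72.000, -12.000, -43.000°) → follower=(-96.000, -8.000, -142.000°)
step 3: Δleader=(-5.000, -25.000, 24.000°), disengaged; cmd=(0,0,0) → follower holds at (-96.000, -8.000, -142.000°)
step 4: Δleader=(-17.000, 23.000, -7.000°), engaged; cmd=(-51.000, 22.000, -27.000°) → follower=(-147.000, 14.000, -169.000°)
step 5: Δleader=(-3.000, -16.000, -40.000°), engaged; cmd=(-9.000, -17.000, -159.000°) → follower=(-156.000, -3.000, -328.000°)
step 6: Δleader=(-12.000, -4.000, 44.000°), engaged; cmd=(-36.000, -5.000, 177.000°) → follower=(-192.000, -8.000, -151.000°)


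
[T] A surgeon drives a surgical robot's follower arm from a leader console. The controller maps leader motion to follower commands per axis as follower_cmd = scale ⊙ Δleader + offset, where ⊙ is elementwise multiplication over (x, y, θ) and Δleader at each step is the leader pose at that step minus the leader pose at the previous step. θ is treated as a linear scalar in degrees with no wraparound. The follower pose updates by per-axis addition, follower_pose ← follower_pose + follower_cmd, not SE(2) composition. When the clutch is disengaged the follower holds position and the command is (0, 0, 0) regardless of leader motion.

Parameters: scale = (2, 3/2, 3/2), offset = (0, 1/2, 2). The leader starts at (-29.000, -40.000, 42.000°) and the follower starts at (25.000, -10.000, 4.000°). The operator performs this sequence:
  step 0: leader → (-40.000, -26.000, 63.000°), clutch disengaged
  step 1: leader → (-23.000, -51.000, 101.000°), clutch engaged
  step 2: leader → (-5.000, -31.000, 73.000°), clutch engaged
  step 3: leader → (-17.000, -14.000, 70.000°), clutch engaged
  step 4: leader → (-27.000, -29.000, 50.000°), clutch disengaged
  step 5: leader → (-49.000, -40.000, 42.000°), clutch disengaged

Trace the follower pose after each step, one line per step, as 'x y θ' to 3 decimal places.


25.000 -10.000 4.000
59.000 -47.000 63.000
95.000 -16.500 23.000
71.000 9.500 20.500
71.000 9.500 20.500
71.000 9.500 20.500

step 0: Δleader=(-11.000, 14.000, 21.000°), disengaged; cmd=(0,0,0) → follower holds at (25.000, -10.000, 4.000°)
step 1: Δleader=(17.000, -25.000, 38.000°), engaged; cmd=(34.000, -37.000, 59.000°) → follower=(59.000, -47.000, 63.000°)
step 2: Δleader=(18.000, 20.000, -28.000°), engaged; cmd=(36.000, 30.500, -40.000°) → follower=(95.000, -16.500, 23.000°)
step 3: Δleader=(-12.000, 17.000, -3.000°), engaged; cmd=(-24.000, 26.000, -2.500°) → follower=(71.000, 9.500, 20.500°)
step 4: Δleader=(-10.000, -15.000, -20.000°), disengaged; cmd=(0,0,0) → follower holds at (71.000, 9.500, 20.500°)
step 5: Δleader=(-22.000, -11.000, -8.000°), disengaged; cmd=(0,0,0) → follower holds at (71.000, 9.500, 20.500°)


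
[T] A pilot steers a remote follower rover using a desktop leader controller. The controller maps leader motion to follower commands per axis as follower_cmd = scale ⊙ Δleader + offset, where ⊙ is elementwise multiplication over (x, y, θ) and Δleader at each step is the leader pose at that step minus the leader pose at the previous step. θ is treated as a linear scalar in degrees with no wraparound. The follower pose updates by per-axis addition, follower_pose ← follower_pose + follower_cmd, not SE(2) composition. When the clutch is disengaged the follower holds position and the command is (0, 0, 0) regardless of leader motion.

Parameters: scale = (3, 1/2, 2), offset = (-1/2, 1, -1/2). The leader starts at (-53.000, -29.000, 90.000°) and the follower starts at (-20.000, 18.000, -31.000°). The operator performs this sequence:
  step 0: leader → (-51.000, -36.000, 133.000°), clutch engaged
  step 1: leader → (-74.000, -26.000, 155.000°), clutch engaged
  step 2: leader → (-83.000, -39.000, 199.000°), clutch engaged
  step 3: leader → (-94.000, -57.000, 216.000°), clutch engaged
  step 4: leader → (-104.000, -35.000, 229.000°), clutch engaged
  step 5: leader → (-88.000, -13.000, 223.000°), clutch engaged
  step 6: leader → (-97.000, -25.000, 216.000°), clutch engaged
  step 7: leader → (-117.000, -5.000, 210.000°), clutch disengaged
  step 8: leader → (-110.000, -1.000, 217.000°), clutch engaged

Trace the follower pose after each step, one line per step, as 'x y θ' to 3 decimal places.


step 0: Δleader=(2.000, -7.000, 43.000°), engaged; cmd=(5.500, -2.500, 85.500°) → follower=(-14.500, 15.500, 54.500°)
step 1: Δleader=(-23.000, 10.000, 22.000°), engaged; cmd=(-69.500, 6.000, 43.500°) → follower=(-84.000, 21.500, 98.000°)
step 2: Δleader=(-9.000, -13.000, 44.000°), engaged; cmd=(-27.500, -5.500, 87.500°) → follower=(-111.500, 16.000, 185.500°)
step 3: Δleader=(-11.000, -18.000, 17.000°), engaged; cmd=(-33.500, -8.000, 33.500°) → follower=(-145.000, 8.000, 219.000°)
step 4: Δleader=(-10.000, 22.000, 13.000°), engaged; cmd=(-30.500, 12.000, 25.500°) → follower=(-175.500, 20.000, 244.500°)
step 5: Δleader=(16.000, 22.000, -6.000°), engaged; cmd=(47.500, 12.000, -12.500°) → follower=(-128.000, 32.000, 232.000°)
step 6: Δleader=(-9.000, -12.000, -7.000°), engaged; cmd=(-27.500, -5.000, -14.500°) → follower=(-155.500, 27.000, 217.500°)
step 7: Δleader=(-20.000, 20.000, -6.000°), disengaged; cmd=(0,0,0) → follower holds at (-155.500, 27.000, 217.500°)
step 8: Δleader=(7.000, 4.000, 7.000°), engaged; cmd=(20.500, 3.000, 13.500°) → follower=(-135.000, 30.000, 231.000°)

-14.500 15.500 54.500
-84.000 21.500 98.000
-111.500 16.000 185.500
-145.000 8.000 219.000
-175.500 20.000 244.500
-128.000 32.000 232.000
-155.500 27.000 217.500
-155.500 27.000 217.500
-135.000 30.000 231.000


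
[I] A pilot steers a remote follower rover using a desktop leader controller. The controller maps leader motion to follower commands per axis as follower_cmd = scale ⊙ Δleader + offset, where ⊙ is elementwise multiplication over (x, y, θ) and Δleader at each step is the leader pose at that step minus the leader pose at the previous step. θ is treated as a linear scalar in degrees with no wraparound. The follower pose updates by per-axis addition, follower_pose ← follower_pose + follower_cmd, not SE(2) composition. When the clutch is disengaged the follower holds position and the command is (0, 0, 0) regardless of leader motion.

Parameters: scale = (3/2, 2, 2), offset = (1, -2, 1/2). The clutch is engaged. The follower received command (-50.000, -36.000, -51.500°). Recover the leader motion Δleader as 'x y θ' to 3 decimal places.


axis x: (-50.000 − 1) / (3/2) = -34.000
axis y: (-36.000 − -2) / (2) = -17.000
axis θ: (-51.500 − 1/2) / (2) = -26.000

-34.000 -17.000 -26.000


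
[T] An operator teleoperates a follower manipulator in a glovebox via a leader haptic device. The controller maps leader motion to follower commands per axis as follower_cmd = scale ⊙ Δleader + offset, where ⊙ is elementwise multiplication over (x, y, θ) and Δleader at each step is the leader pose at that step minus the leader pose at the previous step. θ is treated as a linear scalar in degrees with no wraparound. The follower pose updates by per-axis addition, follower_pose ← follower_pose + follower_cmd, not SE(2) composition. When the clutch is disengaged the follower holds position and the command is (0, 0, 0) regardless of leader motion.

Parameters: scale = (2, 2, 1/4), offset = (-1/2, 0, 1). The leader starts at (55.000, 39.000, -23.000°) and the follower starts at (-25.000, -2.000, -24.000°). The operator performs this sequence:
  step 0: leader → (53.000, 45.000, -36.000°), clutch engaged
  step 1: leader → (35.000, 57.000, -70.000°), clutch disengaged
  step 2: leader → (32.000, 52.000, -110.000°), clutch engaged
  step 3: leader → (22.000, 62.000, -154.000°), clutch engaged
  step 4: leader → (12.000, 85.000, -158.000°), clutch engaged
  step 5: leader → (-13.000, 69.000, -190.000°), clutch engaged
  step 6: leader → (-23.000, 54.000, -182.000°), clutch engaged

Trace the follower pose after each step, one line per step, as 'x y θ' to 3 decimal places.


step 0: Δleader=(-2.000, 6.000, -13.000°), engaged; cmd=(-4.500, 12.000, -2.250°) → follower=(-29.500, 10.000, -26.250°)
step 1: Δleader=(-18.000, 12.000, -34.000°), disengaged; cmd=(0,0,0) → follower holds at (-29.500, 10.000, -26.250°)
step 2: Δleader=(-3.000, -5.000, -40.000°), engaged; cmd=(-6.500, -10.000, -9.000°) → follower=(-36.000, 0.000, -35.250°)
step 3: Δleader=(-10.000, 10.000, -44.000°), engaged; cmd=(-20.500, 20.000, -10.000°) → follower=(-56.500, 20.000, -45.250°)
step 4: Δleader=(-10.000, 23.000, -4.000°), engaged; cmd=(-20.500, 46.000, 0.000°) → follower=(-77.000, 66.000, -45.250°)
step 5: Δleader=(-25.000, -16.000, -32.000°), engaged; cmd=(-50.500, -32.000, -7.000°) → follower=(-127.500, 34.000, -52.250°)
step 6: Δleader=(-10.000, -15.000, 8.000°), engaged; cmd=(-20.500, -30.000, 3.000°) → follower=(-148.000, 4.000, -49.250°)

-29.500 10.000 -26.250
-29.500 10.000 -26.250
-36.000 0.000 -35.250
-56.500 20.000 -45.250
-77.000 66.000 -45.250
-127.500 34.000 -52.250
-148.000 4.000 -49.250


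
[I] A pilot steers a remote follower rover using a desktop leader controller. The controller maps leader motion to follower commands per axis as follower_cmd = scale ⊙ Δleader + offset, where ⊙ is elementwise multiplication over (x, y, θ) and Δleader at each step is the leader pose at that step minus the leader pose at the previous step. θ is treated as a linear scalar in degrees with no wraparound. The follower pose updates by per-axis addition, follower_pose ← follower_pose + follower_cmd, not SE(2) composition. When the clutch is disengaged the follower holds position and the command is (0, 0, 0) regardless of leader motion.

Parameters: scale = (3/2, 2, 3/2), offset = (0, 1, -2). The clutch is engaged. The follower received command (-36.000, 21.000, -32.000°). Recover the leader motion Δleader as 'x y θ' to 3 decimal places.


-24.000 10.000 -20.000

axis x: (-36.000 − 0) / (3/2) = -24.000
axis y: (21.000 − 1) / (2) = 10.000
axis θ: (-32.000 − -2) / (3/2) = -20.000


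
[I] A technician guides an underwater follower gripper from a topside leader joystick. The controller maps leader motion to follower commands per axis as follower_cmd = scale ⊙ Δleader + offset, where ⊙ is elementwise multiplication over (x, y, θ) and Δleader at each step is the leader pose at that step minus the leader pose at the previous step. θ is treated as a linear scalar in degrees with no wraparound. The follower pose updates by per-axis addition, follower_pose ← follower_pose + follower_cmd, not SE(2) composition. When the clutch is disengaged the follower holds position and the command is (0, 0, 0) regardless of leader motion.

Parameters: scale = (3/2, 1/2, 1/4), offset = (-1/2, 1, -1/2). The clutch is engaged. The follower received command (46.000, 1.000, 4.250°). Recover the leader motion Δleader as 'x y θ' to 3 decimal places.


axis x: (46.000 − -1/2) / (3/2) = 31.000
axis y: (1.000 − 1) / (1/2) = 0.000
axis θ: (4.250 − -1/2) / (1/4) = 19.000

31.000 0.000 19.000


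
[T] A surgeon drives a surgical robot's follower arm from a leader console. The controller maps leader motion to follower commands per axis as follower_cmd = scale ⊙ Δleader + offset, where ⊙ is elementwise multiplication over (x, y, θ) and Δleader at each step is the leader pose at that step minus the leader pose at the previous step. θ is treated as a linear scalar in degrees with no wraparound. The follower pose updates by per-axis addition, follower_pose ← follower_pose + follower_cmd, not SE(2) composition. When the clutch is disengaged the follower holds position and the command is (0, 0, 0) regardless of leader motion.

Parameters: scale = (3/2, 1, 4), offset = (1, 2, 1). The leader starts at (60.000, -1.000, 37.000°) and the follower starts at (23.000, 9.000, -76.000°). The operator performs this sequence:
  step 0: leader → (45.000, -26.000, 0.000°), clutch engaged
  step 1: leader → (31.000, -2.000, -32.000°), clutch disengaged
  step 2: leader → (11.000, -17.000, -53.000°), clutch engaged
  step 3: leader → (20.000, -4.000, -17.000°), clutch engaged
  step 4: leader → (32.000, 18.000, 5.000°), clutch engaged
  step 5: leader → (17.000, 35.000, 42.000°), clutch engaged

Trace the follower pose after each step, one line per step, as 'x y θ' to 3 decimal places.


step 0: Δleader=(-15.000, -25.000, -37.000°), engaged; cmd=(-21.500, -23.000, -147.000°) → follower=(1.500, -14.000, -223.000°)
step 1: Δleader=(-14.000, 24.000, -32.000°), disengaged; cmd=(0,0,0) → follower holds at (1.500, -14.000, -223.000°)
step 2: Δleader=(-20.000, -15.000, -21.000°), engaged; cmd=(-29.000, -13.000, -83.000°) → follower=(-27.500, -27.000, -306.000°)
step 3: Δleader=(9.000, 13.000, 36.000°), engaged; cmd=(14.500, 15.000, 145.000°) → follower=(-13.000, -12.000, -161.000°)
step 4: Δleader=(12.000, 22.000, 22.000°), engaged; cmd=(19.000, 24.000, 89.000°) → follower=(6.000, 12.000, -72.000°)
step 5: Δleader=(-15.000, 17.000, 37.000°), engaged; cmd=(-21.500, 19.000, 149.000°) → follower=(-15.500, 31.000, 77.000°)

1.500 -14.000 -223.000
1.500 -14.000 -223.000
-27.500 -27.000 -306.000
-13.000 -12.000 -161.000
6.000 12.000 -72.000
-15.500 31.000 77.000


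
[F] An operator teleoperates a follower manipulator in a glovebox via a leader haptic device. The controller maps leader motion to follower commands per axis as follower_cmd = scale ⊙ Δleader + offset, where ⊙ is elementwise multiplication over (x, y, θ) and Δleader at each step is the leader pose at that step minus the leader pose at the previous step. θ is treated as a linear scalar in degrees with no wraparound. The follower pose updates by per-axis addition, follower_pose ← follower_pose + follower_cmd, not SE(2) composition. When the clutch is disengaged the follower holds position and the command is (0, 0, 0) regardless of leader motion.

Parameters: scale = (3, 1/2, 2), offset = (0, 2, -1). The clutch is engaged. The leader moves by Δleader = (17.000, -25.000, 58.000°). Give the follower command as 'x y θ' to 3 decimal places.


axis x: 3·17.000 + 0 = 51.000
axis y: 1/2·-25.000 + 2 = -10.500
axis θ: 2·58.000 + -1 = 115.000

51.000 -10.500 115.000


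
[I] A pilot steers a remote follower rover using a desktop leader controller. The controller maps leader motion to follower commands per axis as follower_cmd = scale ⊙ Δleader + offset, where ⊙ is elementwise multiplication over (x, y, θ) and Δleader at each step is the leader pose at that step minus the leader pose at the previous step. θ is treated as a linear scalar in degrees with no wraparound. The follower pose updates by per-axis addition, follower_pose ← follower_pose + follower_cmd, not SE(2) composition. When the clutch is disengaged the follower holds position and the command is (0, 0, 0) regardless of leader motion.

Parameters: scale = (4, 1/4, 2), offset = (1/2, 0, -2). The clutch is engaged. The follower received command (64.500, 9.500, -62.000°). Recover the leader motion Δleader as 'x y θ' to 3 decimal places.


16.000 38.000 -30.000

axis x: (64.500 − 1/2) / (4) = 16.000
axis y: (9.500 − 0) / (1/4) = 38.000
axis θ: (-62.000 − -2) / (2) = -30.000


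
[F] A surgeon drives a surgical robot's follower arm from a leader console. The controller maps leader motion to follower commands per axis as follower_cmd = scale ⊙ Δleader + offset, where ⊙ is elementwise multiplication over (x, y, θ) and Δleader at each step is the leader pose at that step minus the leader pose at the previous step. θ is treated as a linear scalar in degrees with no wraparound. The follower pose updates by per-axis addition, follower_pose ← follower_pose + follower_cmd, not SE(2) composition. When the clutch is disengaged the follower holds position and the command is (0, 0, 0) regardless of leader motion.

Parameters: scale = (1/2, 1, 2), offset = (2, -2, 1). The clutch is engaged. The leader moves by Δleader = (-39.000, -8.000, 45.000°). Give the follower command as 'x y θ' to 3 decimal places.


-17.500 -10.000 91.000

axis x: 1/2·-39.000 + 2 = -17.500
axis y: 1·-8.000 + -2 = -10.000
axis θ: 2·45.000 + 1 = 91.000


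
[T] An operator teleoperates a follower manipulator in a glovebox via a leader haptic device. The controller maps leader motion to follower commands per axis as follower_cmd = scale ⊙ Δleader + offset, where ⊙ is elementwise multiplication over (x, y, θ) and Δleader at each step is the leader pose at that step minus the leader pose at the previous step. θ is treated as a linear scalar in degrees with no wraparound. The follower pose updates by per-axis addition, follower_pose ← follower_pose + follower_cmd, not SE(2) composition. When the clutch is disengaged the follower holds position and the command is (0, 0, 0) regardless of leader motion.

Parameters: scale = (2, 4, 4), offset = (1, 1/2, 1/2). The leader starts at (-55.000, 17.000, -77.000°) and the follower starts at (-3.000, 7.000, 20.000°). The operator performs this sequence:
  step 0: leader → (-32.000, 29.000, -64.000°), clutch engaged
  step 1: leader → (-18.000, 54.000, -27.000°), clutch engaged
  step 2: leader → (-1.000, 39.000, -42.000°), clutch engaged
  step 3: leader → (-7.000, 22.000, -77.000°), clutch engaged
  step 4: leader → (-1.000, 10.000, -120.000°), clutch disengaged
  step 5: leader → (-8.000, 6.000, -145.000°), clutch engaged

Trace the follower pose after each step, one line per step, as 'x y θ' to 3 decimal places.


44.000 55.500 72.500
73.000 156.000 221.000
108.000 96.500 161.500
97.000 29.000 22.000
97.000 29.000 22.000
84.000 13.500 -77.500

step 0: Δleader=(23.000, 12.000, 13.000°), engaged; cmd=(47.000, 48.500, 52.500°) → follower=(44.000, 55.500, 72.500°)
step 1: Δleader=(14.000, 25.000, 37.000°), engaged; cmd=(29.000, 100.500, 148.500°) → follower=(73.000, 156.000, 221.000°)
step 2: Δleader=(17.000, -15.000, -15.000°), engaged; cmd=(35.000, -59.500, -59.500°) → follower=(108.000, 96.500, 161.500°)
step 3: Δleader=(-6.000, -17.000, -35.000°), engaged; cmd=(-11.000, -67.500, -139.500°) → follower=(97.000, 29.000, 22.000°)
step 4: Δleader=(6.000, -12.000, -43.000°), disengaged; cmd=(0,0,0) → follower holds at (97.000, 29.000, 22.000°)
step 5: Δleader=(-7.000, -4.000, -25.000°), engaged; cmd=(-13.000, -15.500, -99.500°) → follower=(84.000, 13.500, -77.500°)


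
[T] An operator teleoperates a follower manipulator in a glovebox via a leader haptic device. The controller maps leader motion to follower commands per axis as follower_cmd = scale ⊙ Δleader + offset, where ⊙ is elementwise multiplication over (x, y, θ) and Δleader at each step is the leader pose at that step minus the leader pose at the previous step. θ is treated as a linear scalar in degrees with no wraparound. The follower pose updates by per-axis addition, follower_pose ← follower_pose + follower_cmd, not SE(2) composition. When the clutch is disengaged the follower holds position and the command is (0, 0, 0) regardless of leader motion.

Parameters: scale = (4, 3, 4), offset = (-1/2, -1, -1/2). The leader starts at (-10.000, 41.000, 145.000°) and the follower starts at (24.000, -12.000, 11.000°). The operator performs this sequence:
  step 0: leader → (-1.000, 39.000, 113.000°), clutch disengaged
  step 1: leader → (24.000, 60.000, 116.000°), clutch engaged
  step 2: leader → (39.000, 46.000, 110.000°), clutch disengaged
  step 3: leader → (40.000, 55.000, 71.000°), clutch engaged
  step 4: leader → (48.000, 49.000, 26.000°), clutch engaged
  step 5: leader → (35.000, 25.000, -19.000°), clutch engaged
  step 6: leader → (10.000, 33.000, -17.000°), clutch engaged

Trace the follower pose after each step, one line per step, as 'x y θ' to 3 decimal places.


step 0: Δleader=(9.000, -2.000, -32.000°), disengaged; cmd=(0,0,0) → follower holds at (24.000, -12.000, 11.000°)
step 1: Δleader=(25.000, 21.000, 3.000°), engaged; cmd=(99.500, 62.000, 11.500°) → follower=(123.500, 50.000, 22.500°)
step 2: Δleader=(15.000, -14.000, -6.000°), disengaged; cmd=(0,0,0) → follower holds at (123.500, 50.000, 22.500°)
step 3: Δleader=(1.000, 9.000, -39.000°), engaged; cmd=(3.500, 26.000, -156.500°) → follower=(127.000, 76.000, -134.000°)
step 4: Δleader=(8.000, -6.000, -45.000°), engaged; cmd=(31.500, -19.000, -180.500°) → follower=(158.500, 57.000, -314.500°)
step 5: Δleader=(-13.000, -24.000, -45.000°), engaged; cmd=(-52.500, -73.000, -180.500°) → follower=(106.000, -16.000, -495.000°)
step 6: Δleader=(-25.000, 8.000, 2.000°), engaged; cmd=(-100.500, 23.000, 7.500°) → follower=(5.500, 7.000, -487.500°)

24.000 -12.000 11.000
123.500 50.000 22.500
123.500 50.000 22.500
127.000 76.000 -134.000
158.500 57.000 -314.500
106.000 -16.000 -495.000
5.500 7.000 -487.500


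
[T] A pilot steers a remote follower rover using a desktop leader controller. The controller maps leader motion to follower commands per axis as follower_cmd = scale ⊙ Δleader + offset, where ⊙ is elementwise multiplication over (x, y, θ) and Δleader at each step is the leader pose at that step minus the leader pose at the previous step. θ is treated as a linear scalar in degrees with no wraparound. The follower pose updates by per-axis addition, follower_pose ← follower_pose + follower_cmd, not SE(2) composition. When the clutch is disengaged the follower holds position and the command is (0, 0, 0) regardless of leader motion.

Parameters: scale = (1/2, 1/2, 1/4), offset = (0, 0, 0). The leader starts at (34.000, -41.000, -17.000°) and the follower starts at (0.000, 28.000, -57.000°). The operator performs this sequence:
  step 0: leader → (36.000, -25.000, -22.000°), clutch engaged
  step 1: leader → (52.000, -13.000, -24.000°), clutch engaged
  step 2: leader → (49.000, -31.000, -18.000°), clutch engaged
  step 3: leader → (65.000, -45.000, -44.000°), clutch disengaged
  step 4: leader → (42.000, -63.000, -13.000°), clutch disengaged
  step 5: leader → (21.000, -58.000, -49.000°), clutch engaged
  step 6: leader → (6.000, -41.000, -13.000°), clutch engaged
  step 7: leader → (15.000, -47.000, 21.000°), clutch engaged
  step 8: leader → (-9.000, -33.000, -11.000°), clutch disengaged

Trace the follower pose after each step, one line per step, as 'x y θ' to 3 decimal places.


step 0: Δleader=(2.000, 16.000, -5.000°), engaged; cmd=(1.000, 8.000, -1.250°) → follower=(1.000, 36.000, -58.250°)
step 1: Δleader=(16.000, 12.000, -2.000°), engaged; cmd=(8.000, 6.000, -0.500°) → follower=(9.000, 42.000, -58.750°)
step 2: Δleader=(-3.000, -18.000, 6.000°), engaged; cmd=(-1.500, -9.000, 1.500°) → follower=(7.500, 33.000, -57.250°)
step 3: Δleader=(16.000, -14.000, -26.000°), disengaged; cmd=(0,0,0) → follower holds at (7.500, 33.000, -57.250°)
step 4: Δleader=(-23.000, -18.000, 31.000°), disengaged; cmd=(0,0,0) → follower holds at (7.500, 33.000, -57.250°)
step 5: Δleader=(-21.000, 5.000, -36.000°), engaged; cmd=(-10.500, 2.500, -9.000°) → follower=(-3.000, 35.500, -66.250°)
step 6: Δleader=(-15.000, 17.000, 36.000°), engaged; cmd=(-7.500, 8.500, 9.000°) → follower=(-10.500, 44.000, -57.250°)
step 7: Δleader=(9.000, -6.000, 34.000°), engaged; cmd=(4.500, -3.000, 8.500°) → follower=(-6.000, 41.000, -48.750°)
step 8: Δleader=(-24.000, 14.000, -32.000°), disengaged; cmd=(0,0,0) → follower holds at (-6.000, 41.000, -48.750°)

1.000 36.000 -58.250
9.000 42.000 -58.750
7.500 33.000 -57.250
7.500 33.000 -57.250
7.500 33.000 -57.250
-3.000 35.500 -66.250
-10.500 44.000 -57.250
-6.000 41.000 -48.750
-6.000 41.000 -48.750


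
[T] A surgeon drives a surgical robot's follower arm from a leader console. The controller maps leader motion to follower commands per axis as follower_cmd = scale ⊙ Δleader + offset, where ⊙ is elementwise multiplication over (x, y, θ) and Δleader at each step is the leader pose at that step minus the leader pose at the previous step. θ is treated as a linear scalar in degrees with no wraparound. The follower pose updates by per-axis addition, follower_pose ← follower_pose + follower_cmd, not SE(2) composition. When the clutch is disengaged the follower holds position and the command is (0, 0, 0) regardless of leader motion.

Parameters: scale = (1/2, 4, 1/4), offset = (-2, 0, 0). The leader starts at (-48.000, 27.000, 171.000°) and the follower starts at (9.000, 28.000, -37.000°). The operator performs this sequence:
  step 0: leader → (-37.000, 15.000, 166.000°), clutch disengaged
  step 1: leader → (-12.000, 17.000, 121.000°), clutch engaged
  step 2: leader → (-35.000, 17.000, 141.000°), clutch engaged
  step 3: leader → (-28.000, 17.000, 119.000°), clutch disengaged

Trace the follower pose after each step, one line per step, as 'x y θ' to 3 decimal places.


step 0: Δleader=(11.000, -12.000, -5.000°), disengaged; cmd=(0,0,0) → follower holds at (9.000, 28.000, -37.000°)
step 1: Δleader=(25.000, 2.000, -45.000°), engaged; cmd=(10.500, 8.000, -11.250°) → follower=(19.500, 36.000, -48.250°)
step 2: Δleader=(-23.000, 0.000, 20.000°), engaged; cmd=(-13.500, 0.000, 5.000°) → follower=(6.000, 36.000, -43.250°)
step 3: Δleader=(7.000, 0.000, -22.000°), disengaged; cmd=(0,0,0) → follower holds at (6.000, 36.000, -43.250°)

9.000 28.000 -37.000
19.500 36.000 -48.250
6.000 36.000 -43.250
6.000 36.000 -43.250


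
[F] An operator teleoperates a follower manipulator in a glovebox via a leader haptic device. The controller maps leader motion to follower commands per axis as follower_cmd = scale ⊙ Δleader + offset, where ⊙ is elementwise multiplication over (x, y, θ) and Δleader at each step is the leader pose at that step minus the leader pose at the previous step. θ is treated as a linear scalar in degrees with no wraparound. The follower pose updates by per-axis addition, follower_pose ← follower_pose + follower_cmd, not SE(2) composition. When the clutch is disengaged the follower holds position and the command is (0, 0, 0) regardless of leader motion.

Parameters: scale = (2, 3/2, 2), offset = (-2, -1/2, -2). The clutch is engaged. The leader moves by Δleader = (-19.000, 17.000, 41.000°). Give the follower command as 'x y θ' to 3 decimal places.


-40.000 25.000 80.000

axis x: 2·-19.000 + -2 = -40.000
axis y: 3/2·17.000 + -1/2 = 25.000
axis θ: 2·41.000 + -2 = 80.000


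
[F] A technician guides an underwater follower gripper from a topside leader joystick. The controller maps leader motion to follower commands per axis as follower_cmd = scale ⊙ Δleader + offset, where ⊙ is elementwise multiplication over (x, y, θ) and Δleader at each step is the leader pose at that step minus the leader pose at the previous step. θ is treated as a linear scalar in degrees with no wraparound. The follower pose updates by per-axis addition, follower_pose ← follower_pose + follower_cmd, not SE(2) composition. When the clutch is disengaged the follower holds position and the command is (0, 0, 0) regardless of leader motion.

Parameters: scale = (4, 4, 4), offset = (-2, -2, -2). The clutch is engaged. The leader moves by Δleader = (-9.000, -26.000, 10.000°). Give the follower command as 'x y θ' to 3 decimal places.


-38.000 -106.000 38.000

axis x: 4·-9.000 + -2 = -38.000
axis y: 4·-26.000 + -2 = -106.000
axis θ: 4·10.000 + -2 = 38.000


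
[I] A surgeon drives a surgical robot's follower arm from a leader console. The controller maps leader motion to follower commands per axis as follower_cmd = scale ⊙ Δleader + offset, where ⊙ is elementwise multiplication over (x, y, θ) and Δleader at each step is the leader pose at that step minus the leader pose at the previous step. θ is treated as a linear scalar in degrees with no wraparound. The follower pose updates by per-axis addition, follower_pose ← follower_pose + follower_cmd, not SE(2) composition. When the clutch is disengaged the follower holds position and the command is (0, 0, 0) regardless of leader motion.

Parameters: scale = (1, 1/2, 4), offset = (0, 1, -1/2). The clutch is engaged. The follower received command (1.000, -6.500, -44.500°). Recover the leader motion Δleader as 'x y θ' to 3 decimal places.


1.000 -15.000 -11.000

axis x: (1.000 − 0) / (1) = 1.000
axis y: (-6.500 − 1) / (1/2) = -15.000
axis θ: (-44.500 − -1/2) / (4) = -11.000


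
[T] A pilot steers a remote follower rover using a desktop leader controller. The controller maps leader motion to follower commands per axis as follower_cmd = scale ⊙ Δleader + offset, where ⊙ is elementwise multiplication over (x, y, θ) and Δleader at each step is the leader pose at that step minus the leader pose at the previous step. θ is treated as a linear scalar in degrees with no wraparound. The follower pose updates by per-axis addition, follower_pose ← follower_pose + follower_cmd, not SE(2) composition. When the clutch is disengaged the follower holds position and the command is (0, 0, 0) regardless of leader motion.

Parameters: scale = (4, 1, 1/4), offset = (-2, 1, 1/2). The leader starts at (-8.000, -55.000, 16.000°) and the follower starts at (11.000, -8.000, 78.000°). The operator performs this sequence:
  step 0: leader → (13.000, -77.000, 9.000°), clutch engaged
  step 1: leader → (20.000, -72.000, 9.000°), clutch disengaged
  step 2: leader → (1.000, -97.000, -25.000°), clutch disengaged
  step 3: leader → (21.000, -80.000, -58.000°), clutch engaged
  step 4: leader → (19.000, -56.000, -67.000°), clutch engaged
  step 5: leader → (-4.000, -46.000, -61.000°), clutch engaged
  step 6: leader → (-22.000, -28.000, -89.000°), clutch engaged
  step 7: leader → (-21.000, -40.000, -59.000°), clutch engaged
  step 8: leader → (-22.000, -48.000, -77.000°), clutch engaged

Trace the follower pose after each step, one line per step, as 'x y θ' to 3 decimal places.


step 0: Δleader=(21.000, -22.000, -7.000°), engaged; cmd=(82.000, -21.000, -1.250°) → follower=(93.000, -29.000, 76.750°)
step 1: Δleader=(7.000, 5.000, 0.000°), disengaged; cmd=(0,0,0) → follower holds at (93.000, -29.000, 76.750°)
step 2: Δleader=(-19.000, -25.000, -34.000°), disengaged; cmd=(0,0,0) → follower holds at (93.000, -29.000, 76.750°)
step 3: Δleader=(20.000, 17.000, -33.000°), engaged; cmd=(78.000, 18.000, -7.750°) → follower=(171.000, -11.000, 69.000°)
step 4: Δleader=(-2.000, 24.000, -9.000°), engaged; cmd=(-10.000, 25.000, -1.750°) → follower=(161.000, 14.000, 67.250°)
step 5: Δleader=(-23.000, 10.000, 6.000°), engaged; cmd=(-94.000, 11.000, 2.000°) → follower=(67.000, 25.000, 69.250°)
step 6: Δleader=(-18.000, 18.000, -28.000°), engaged; cmd=(-74.000, 19.000, -6.500°) → follower=(-7.000, 44.000, 62.750°)
step 7: Δleader=(1.000, -12.000, 30.000°), engaged; cmd=(2.000, -11.000, 8.000°) → follower=(-5.000, 33.000, 70.750°)
step 8: Δleader=(-1.000, -8.000, -18.000°), engaged; cmd=(-6.000, -7.000, -4.000°) → follower=(-11.000, 26.000, 66.750°)

93.000 -29.000 76.750
93.000 -29.000 76.750
93.000 -29.000 76.750
171.000 -11.000 69.000
161.000 14.000 67.250
67.000 25.000 69.250
-7.000 44.000 62.750
-5.000 33.000 70.750
-11.000 26.000 66.750


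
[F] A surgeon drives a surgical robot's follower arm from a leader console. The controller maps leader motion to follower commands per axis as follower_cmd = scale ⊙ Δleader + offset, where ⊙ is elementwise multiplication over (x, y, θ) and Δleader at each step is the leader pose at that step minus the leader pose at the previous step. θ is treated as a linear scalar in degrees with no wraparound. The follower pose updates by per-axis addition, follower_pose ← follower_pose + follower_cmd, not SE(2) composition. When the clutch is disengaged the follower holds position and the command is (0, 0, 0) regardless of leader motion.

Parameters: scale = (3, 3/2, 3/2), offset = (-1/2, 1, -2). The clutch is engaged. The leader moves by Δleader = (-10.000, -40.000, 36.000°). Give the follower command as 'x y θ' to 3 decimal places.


axis x: 3·-10.000 + -1/2 = -30.500
axis y: 3/2·-40.000 + 1 = -59.000
axis θ: 3/2·36.000 + -2 = 52.000

-30.500 -59.000 52.000


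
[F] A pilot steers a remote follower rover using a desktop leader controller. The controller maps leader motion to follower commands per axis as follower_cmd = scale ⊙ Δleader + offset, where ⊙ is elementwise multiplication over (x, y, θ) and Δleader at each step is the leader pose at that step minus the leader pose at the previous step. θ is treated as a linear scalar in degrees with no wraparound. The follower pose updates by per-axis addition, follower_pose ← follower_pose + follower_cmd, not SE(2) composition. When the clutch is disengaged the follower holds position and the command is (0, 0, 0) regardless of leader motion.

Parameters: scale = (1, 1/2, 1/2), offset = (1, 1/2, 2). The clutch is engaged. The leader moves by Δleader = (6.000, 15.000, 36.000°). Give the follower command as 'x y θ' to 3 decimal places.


axis x: 1·6.000 + 1 = 7.000
axis y: 1/2·15.000 + 1/2 = 8.000
axis θ: 1/2·36.000 + 2 = 20.000

7.000 8.000 20.000


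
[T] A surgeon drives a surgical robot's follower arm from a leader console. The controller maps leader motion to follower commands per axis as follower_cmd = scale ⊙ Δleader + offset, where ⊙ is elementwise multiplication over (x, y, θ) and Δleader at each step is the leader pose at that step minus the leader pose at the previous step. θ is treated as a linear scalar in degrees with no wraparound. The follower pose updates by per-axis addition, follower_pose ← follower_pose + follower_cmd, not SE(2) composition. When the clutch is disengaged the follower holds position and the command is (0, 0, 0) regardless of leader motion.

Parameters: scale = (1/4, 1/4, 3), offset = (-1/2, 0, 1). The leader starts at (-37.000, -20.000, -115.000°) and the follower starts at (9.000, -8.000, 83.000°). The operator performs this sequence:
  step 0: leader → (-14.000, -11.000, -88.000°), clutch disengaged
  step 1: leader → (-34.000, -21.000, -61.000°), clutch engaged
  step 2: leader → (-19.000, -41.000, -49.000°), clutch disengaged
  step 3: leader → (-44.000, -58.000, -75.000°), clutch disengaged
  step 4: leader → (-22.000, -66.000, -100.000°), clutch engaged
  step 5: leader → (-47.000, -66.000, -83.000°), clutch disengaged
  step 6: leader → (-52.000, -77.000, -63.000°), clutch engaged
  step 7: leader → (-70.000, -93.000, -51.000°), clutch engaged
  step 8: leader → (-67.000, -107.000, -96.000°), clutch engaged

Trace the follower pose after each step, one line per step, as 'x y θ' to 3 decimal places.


9.000 -8.000 83.000
3.500 -10.500 165.000
3.500 -10.500 165.000
3.500 -10.500 165.000
8.500 -12.500 91.000
8.500 -12.500 91.000
6.750 -15.250 152.000
1.750 -19.250 189.000
2.000 -22.750 55.000

step 0: Δleader=(23.000, 9.000, 27.000°), disengaged; cmd=(0,0,0) → follower holds at (9.000, -8.000, 83.000°)
step 1: Δleader=(-20.000, -10.000, 27.000°), engaged; cmd=(-5.500, -2.500, 82.000°) → follower=(3.500, -10.500, 165.000°)
step 2: Δleader=(15.000, -20.000, 12.000°), disengaged; cmd=(0,0,0) → follower holds at (3.500, -10.500, 165.000°)
step 3: Δleader=(-25.000, -17.000, -26.000°), disengaged; cmd=(0,0,0) → follower holds at (3.500, -10.500, 165.000°)
step 4: Δleader=(22.000, -8.000, -25.000°), engaged; cmd=(5.000, -2.000, -74.000°) → follower=(8.500, -12.500, 91.000°)
step 5: Δleader=(-25.000, 0.000, 17.000°), disengaged; cmd=(0,0,0) → follower holds at (8.500, -12.500, 91.000°)
step 6: Δleader=(-5.000, -11.000, 20.000°), engaged; cmd=(-1.750, -2.750, 61.000°) → follower=(6.750, -15.250, 152.000°)
step 7: Δleader=(-18.000, -16.000, 12.000°), engaged; cmd=(-5.000, -4.000, 37.000°) → follower=(1.750, -19.250, 189.000°)
step 8: Δleader=(3.000, -14.000, -45.000°), engaged; cmd=(0.250, -3.500, -134.000°) → follower=(2.000, -22.750, 55.000°)
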